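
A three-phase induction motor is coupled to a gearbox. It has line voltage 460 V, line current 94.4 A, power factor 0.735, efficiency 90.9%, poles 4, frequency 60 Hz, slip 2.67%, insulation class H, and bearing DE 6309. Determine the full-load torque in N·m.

P_in = √3·V·I·cosφ = 1.732 × 460 × 94.4 × 0.735 = 55280 W
P_out = η·P_in = 0.909 × 55280 = 50250 W
n_s = 120×60/4 = 1800 rpm; n = 1800×(1−0.0267) = 1752 rpm
ω = 2π×1752/60 = 183.5 rad/s
τ = P_out/ω = 50250/183.5 = 274 N·m

274 N·m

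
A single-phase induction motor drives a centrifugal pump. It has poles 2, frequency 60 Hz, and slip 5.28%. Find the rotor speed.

n_s = 120f/p = 120×60/2 = 3600 rpm
n = n_s(1 − s) = 3600 × (1 − 0.0528) = 3410 rpm

3410 rpm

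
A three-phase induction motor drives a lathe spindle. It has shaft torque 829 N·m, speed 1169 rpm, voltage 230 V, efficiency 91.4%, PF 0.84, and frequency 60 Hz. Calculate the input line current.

ω = 2π×1169/60 = 122.4 rad/s; P_out = τω = 829 × 122.4 = 101470 W
P_in = P_out / η = 101470 / 0.914 = 111018 W
I_L = P_in / (√3·V_L·cosφ) = 111018 / (1.732 × 230 × 0.84) = 332 A

332 A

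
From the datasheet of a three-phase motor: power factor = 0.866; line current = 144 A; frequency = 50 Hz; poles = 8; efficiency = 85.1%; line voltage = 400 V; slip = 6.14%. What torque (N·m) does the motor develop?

997 N·m

P_in = √3·V·I·cosφ = 1.732 × 400 × 144 × 0.866 = 86395 W
P_out = η·P_in = 0.851 × 86395 = 73522 W
n_s = 120×50/8 = 750 rpm; n = 750×(1−0.0614) = 704 rpm
ω = 2π×704/60 = 73.72 rad/s
τ = P_out/ω = 73522/73.72 = 997 N·m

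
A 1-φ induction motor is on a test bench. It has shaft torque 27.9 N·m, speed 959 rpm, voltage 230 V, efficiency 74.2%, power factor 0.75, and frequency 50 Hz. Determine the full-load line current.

ω = 2π×959/60 = 100.4 rad/s; P_out = τω = 27.9 × 100.4 = 2801 W
P_in = P_out / η = 2801 / 0.742 = 3775 W
I = P_in / (V·cosφ) = 3775 / (230 × 0.75) = 21.9 A

21.9 A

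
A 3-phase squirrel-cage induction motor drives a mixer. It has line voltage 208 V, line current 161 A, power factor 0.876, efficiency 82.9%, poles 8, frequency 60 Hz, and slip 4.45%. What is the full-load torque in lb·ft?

345 lb·ft

P_in = √3·V·I·cosφ = 1.732 × 208 × 161 × 0.876 = 50809 W
P_out = η·P_in = 0.829 × 50809 = 42121 W
n_s = 120×60/8 = 900 rpm; n = 900×(1−0.0445) = 860 rpm
ω = 2π×860/60 = 90.06 rad/s
τ = P_out/ω = 42121/90.06 = 467.7 N·m
In lb·ft: 467.7/1.356 = 345 lb·ft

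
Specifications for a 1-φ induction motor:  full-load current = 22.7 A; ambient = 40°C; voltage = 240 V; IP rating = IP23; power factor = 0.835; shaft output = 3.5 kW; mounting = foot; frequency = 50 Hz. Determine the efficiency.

76.9 %

P_out = 3.5 kW = 3500 W
P_in = V·I·cosφ = 240 × 22.7 × 0.835 = 4549 W
η = P_out / P_in = 3500 / 4549 = 0.769 = 76.9%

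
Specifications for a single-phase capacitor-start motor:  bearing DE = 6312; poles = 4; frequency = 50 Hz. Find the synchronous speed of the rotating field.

1500 rpm

n_s = 120f/p = 120×50/4 = 1500 rpm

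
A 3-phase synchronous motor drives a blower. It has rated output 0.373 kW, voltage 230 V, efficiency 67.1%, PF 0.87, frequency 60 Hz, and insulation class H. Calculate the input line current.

1.6 A

P_out = 0.373 kW = 373 W
P_in = P_out / η = 373 / 0.671 = 556 W
I_L = P_in / (√3·V_L·cosφ) = 556 / (1.732 × 230 × 0.87) = 1.6 A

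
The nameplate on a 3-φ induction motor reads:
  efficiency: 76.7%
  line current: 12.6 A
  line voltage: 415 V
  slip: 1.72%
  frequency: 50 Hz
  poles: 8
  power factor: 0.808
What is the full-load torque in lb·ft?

53.6 lb·ft

P_in = √3·V·I·cosφ = 1.732 × 415 × 12.6 × 0.808 = 7318 W
P_out = η·P_in = 0.767 × 7318 = 5613 W
n_s = 120×50/8 = 750 rpm; n = 750×(1−0.0172) = 737 rpm
ω = 2π×737/60 = 77.18 rad/s
τ = P_out/ω = 5613/77.18 = 72.73 N·m
In lb·ft: 72.73/1.356 = 53.6 lb·ft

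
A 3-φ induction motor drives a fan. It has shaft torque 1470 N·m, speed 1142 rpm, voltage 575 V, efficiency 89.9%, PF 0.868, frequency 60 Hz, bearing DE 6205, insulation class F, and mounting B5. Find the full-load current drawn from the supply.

ω = 2π×1142/60 = 119.6 rad/s; P_out = τω = 1470 × 119.6 = 175812 W
P_in = P_out / η = 175812 / 0.899 = 195564 W
I_L = P_in / (√3·V_L·cosφ) = 195564 / (1.732 × 575 × 0.868) = 226 A

226 A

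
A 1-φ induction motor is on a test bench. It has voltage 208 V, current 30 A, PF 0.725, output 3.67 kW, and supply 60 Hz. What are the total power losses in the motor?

854 W

P_in = V·I·cosφ = 208×30×0.725 = 4524 W
P_out = 3670 W
Losses = P_in − P_out = 4524 − 3670 = 854 W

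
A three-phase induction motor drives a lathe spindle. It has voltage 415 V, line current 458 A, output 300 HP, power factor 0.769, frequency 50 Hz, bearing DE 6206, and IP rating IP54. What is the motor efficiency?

P_out = 300 × 746 = 223800 W
P_in = √3·V_L·I_L·cosφ = 1.732 × 415 × 458 × 0.769 = 253156 W
η = P_out / P_in = 223800 / 253156 = 0.884 = 88.4%

88.4 %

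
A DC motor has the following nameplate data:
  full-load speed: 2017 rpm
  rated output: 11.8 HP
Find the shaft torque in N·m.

P_out = 11.8 × 746 = 8803 W
ω = 2π × 2017/60 = 211.2 rad/s
τ = P_out/ω = 8803/211.2 = 41.7 N·m

41.7 N·m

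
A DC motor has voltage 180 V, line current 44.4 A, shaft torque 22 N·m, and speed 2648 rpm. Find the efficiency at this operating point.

76.3 %

ω = 2π × 2648/60 = 277.3 rad/s; P_out = τω = 22 × 277.3 = 6101 W
P_in = V·I = 180 × 44.4 = 7992 W
η = P_out / P_in = 6101 / 7992 = 0.763 = 76.3%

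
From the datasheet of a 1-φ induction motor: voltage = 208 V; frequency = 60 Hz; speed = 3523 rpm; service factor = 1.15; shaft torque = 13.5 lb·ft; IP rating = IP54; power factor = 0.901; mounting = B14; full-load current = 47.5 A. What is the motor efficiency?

τ = 13.5 lb·ft × 1.356 = 18.31 N·m
ω = 2π × 3523/60 = 368.9 rad/s; P_out = τω = 18.31 × 368.9 = 6755 W
P_in = V·I·cosφ = 208 × 47.5 × 0.901 = 8902 W
η = P_out / P_in = 6755 / 8902 = 0.759 = 75.9%

75.9 %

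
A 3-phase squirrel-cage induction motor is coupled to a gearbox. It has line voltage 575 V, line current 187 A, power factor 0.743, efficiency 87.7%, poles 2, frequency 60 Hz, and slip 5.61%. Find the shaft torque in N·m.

P_in = √3·V·I·cosφ = 1.732 × 575 × 187 × 0.743 = 138371 W
P_out = η·P_in = 0.877 × 138371 = 121351 W
n_s = 120×60/2 = 3600 rpm; n = 3600×(1−0.0561) = 3398 rpm
ω = 2π×3398/60 = 355.8 rad/s
τ = P_out/ω = 121351/355.8 = 341 N·m

341 N·m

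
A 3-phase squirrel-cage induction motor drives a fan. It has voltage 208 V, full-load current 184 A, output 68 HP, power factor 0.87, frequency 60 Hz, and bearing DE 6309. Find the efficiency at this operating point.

P_out = 68 × 746 = 50728 W
P_in = √3·V_L·I_L·cosφ = 1.732 × 208 × 184 × 0.87 = 57670 W
η = P_out / P_in = 50728 / 57670 = 0.880 = 88.0%

88.0 %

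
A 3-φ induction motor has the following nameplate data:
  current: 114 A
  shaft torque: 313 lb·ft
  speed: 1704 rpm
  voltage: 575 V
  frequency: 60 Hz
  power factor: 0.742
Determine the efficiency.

89.9 %

τ = 313 lb·ft × 1.356 = 424.4 N·m
ω = 2π × 1704/60 = 178.4 rad/s; P_out = τω = 424.4 × 178.4 = 75713 W
P_in = √3·V_L·I_L·cosφ = 1.732 × 575 × 114 × 0.742 = 84241 W
η = P_out / P_in = 75713 / 84241 = 0.899 = 89.9%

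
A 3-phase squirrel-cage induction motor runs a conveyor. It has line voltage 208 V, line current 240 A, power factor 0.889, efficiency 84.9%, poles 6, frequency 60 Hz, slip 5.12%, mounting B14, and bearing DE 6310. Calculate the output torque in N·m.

547 N·m

P_in = √3·V·I·cosφ = 1.732 × 208 × 240 × 0.889 = 76864 W
P_out = η·P_in = 0.849 × 76864 = 65258 W
n_s = 120×60/6 = 1200 rpm; n = 1200×(1−0.0512) = 1139 rpm
ω = 2π×1139/60 = 119.3 rad/s
τ = P_out/ω = 65258/119.3 = 547 N·m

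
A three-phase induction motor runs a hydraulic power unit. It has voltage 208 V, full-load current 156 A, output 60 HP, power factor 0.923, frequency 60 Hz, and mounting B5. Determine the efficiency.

P_out = 60 × 746 = 44760 W
P_in = √3·V_L·I_L·cosφ = 1.732 × 208 × 156 × 0.923 = 51873 W
η = P_out / P_in = 44760 / 51873 = 0.863 = 86.3%

86.3 %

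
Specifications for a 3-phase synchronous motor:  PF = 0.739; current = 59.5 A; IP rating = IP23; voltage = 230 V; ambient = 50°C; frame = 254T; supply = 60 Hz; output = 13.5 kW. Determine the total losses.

P_in = √3·V·I·cosφ = 1.732×230×59.5×0.739 = 17516 W
P_out = 13500 W
Losses = P_in − P_out = 17516 − 13500 = 4016 W

4020 W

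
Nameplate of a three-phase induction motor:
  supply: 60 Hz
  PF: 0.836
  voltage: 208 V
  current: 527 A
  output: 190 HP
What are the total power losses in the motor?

17 kW

P_in = √3·V·I·cosφ = 1.732×208×527×0.836 = 158719 W
P_out = 190×746 = 141740 W
Losses = P_in − P_out = 158719 − 141740 = 16979 W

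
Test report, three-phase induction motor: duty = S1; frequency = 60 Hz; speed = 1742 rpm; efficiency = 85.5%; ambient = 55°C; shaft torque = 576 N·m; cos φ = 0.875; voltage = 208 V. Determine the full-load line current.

390 A

ω = 2π×1742/60 = 182.4 rad/s; P_out = τω = 576 × 182.4 = 105062 W
P_in = P_out / η = 105062 / 0.855 = 122880 W
I_L = P_in / (√3·V_L·cosφ) = 122880 / (1.732 × 208 × 0.875) = 390 A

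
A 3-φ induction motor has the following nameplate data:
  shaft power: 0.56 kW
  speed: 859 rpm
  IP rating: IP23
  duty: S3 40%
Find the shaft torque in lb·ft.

ω = 2π × 859/60 = 89.95 rad/s
τ = P/ω = 560/89.95 = 6.226 N·m
In lb·ft: 6.226/1.356 = 4.59 lb·ft

4.59 lb·ft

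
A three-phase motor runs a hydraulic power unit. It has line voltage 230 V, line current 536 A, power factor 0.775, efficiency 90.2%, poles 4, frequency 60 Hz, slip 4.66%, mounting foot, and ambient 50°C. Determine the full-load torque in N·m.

P_in = √3·V·I·cosφ = 1.732 × 230 × 536 × 0.775 = 165479 W
P_out = η·P_in = 0.902 × 165479 = 149262 W
n_s = 120×60/4 = 1800 rpm; n = 1800×(1−0.0466) = 1716 rpm
ω = 2π×1716/60 = 179.7 rad/s
τ = P_out/ω = 149262/179.7 = 831 N·m

831 N·m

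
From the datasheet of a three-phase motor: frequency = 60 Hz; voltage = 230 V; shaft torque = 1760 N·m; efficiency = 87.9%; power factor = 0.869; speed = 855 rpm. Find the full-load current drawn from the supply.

ω = 2π×855/60 = 89.54 rad/s; P_out = τω = 1760 × 89.54 = 157590 W
P_in = P_out / η = 157590 / 0.879 = 179283 W
I_L = P_in / (√3·V_L·cosφ) = 179283 / (1.732 × 230 × 0.869) = 518 A

518 A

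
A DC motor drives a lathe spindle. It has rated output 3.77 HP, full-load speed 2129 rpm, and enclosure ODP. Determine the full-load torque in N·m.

12.6 N·m

P_out = 3.77 × 746 = 2812 W
ω = 2π × 2129/60 = 222.9 rad/s
τ = P_out/ω = 2812/222.9 = 12.6 N·m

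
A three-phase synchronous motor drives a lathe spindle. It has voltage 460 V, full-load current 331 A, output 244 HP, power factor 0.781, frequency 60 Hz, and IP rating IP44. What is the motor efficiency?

P_out = 244 × 746 = 182024 W
P_in = √3·V_L·I_L·cosφ = 1.732 × 460 × 331 × 0.781 = 205961 W
η = P_out / P_in = 182024 / 205961 = 0.884 = 88.4%

88.4 %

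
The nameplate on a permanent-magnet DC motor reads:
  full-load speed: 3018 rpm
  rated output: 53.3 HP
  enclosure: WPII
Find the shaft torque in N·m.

P_out = 53.3 × 746 = 39762 W
ω = 2π × 3018/60 = 316 rad/s
τ = P_out/ω = 39762/316 = 126 N·m

126 N·m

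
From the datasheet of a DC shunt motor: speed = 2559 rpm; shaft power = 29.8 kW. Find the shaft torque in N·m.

ω = 2π × 2559/60 = 268 rad/s
τ = P/ω = 29800/268 = 111 N·m

111 N·m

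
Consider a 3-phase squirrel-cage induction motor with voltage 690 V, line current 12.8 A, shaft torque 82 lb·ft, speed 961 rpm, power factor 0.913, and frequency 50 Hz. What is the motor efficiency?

80.1 %

τ = 82 lb·ft × 1.356 = 111.2 N·m
ω = 2π × 961/60 = 100.6 rad/s; P_out = τω = 111.2 × 100.6 = 11187 W
P_in = √3·V_L·I_L·cosφ = 1.732 × 690 × 12.8 × 0.913 = 13966 W
η = P_out / P_in = 11187 / 13966 = 0.801 = 80.1%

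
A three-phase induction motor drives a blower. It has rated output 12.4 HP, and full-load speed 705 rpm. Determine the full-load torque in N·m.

P_out = 12.4 × 746 = 9250 W
ω = 2π × 705/60 = 73.83 rad/s
τ = P_out/ω = 9250/73.83 = 125 N·m

125 N·m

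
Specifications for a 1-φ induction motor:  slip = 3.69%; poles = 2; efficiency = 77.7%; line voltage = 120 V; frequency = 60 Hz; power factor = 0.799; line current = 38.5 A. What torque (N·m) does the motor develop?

P_in = V·I·cosφ = 120 × 38.5 × 0.799 = 3691 W
P_out = η·P_in = 0.777 × 3691 = 2868 W
n_s = 120×60/2 = 3600 rpm; n = 3600×(1−0.0369) = 3467 rpm
ω = 2π×3467/60 = 363.1 rad/s
τ = P_out/ω = 2868/363.1 = 7.9 N·m

7.9 N·m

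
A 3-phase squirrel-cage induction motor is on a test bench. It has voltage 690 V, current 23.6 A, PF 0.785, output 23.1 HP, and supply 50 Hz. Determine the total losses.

P_in = √3·V·I·cosφ = 1.732×690×23.6×0.785 = 22140 W
P_out = 23.1×746 = 17233 W
Losses = P_in − P_out = 22140 − 17233 = 4907 W

4910 W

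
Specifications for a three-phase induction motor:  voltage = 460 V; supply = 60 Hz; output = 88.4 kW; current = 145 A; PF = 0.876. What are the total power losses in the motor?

P_in = √3·V·I·cosφ = 1.732×460×145×0.876 = 101199 W
P_out = 88400 W
Losses = P_in − P_out = 101199 − 88400 = 12799 W

12800 W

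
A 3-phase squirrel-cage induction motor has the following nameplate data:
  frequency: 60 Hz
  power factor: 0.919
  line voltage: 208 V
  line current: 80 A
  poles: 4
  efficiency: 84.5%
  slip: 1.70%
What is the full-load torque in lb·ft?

89.1 lb·ft

P_in = √3·V·I·cosφ = 1.732 × 208 × 80 × 0.919 = 26486 W
P_out = η·P_in = 0.845 × 26486 = 22381 W
n_s = 120×60/4 = 1800 rpm; n = 1800×(1−0.017) = 1769 rpm
ω = 2π×1769/60 = 185.2 rad/s
τ = P_out/ω = 22381/185.2 = 120.8 N·m
In lb·ft: 120.8/1.356 = 89.1 lb·ft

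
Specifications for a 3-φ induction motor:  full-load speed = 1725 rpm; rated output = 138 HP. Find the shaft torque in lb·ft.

420 lb·ft

P_out = 138 × 746 = 102948 W
ω = 2π × 1725/60 = 180.6 rad/s
τ = P_out/ω = 102948/180.6 = 570 N·m
In lb·ft: 570/1.356 = 420 lb·ft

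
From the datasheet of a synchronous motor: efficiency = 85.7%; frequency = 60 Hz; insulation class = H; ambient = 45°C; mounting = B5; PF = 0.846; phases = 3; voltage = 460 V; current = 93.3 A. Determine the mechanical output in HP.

72.2 HP

P_in = √3·V·I·cosφ = 1.732 × 460 × 93.3 × 0.846 = 62887 W
P_out = η·P_in = 0.857 × 62887 = 53894 W
= 53894/746 = 72.2 HP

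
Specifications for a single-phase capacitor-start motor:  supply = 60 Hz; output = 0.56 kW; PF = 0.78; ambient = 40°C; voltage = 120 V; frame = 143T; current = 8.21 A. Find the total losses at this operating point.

P_in = V·I·cosφ = 120×8.21×0.78 = 768 W
P_out = 560 W
Losses = P_in − P_out = 768 − 560 = 208 W

208 W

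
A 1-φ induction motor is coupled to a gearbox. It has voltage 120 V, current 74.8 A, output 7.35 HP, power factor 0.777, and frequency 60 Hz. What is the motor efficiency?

78.6 %

P_out = 7.35 × 746 = 5483 W
P_in = V·I·cosφ = 120 × 74.8 × 0.777 = 6974 W
η = P_out / P_in = 5483 / 6974 = 0.786 = 78.6%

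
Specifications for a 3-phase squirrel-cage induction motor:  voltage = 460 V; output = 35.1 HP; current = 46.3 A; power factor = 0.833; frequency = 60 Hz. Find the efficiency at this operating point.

85.2 %

P_out = 35.1 × 746 = 26185 W
P_in = √3·V_L·I_L·cosφ = 1.732 × 460 × 46.3 × 0.833 = 30728 W
η = P_out / P_in = 26185 / 30728 = 0.852 = 85.2%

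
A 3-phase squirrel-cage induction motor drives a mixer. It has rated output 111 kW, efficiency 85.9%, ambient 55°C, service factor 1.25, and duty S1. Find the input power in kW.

P_out = 111000 W
P_in = P_out/η = 111000/0.859 = 129220 W = 129 kW

129 kW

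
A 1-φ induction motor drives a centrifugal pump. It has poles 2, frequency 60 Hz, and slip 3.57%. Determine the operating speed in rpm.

3471 rpm

n_s = 120f/p = 120×60/2 = 3600 rpm
n = n_s(1 − s) = 3600 × (1 − 0.0357) = 3471 rpm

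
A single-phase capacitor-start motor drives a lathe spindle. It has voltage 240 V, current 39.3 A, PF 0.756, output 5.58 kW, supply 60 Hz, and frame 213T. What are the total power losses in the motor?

1550 W

P_in = V·I·cosφ = 240×39.3×0.756 = 7131 W
P_out = 5580 W
Losses = P_in − P_out = 7131 − 5580 = 1551 W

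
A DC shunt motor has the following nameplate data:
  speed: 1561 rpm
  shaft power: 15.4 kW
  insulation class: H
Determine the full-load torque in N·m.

94.2 N·m

ω = 2π × 1561/60 = 163.5 rad/s
τ = P/ω = 15400/163.5 = 94.2 N·m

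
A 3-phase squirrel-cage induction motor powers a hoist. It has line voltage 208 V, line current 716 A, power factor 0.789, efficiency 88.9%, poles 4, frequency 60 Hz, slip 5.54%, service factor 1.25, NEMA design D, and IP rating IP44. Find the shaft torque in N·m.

P_in = √3·V·I·cosφ = 1.732 × 208 × 716 × 0.789 = 203517 W
P_out = η·P_in = 0.889 × 203517 = 180927 W
n_s = 120×60/4 = 1800 rpm; n = 1800×(1−0.0554) = 1700 rpm
ω = 2π×1700/60 = 178 rad/s
τ = P_out/ω = 180927/178 = 1020 N·m

1020 N·m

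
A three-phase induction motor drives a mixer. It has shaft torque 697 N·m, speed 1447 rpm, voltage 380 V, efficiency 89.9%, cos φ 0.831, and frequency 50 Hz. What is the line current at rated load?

ω = 2π×1447/60 = 151.5 rad/s; P_out = τω = 697 × 151.5 = 105596 W
P_in = P_out / η = 105596 / 0.899 = 117459 W
I_L = P_in / (√3·V_L·cosφ) = 117459 / (1.732 × 380 × 0.831) = 215 A

215 A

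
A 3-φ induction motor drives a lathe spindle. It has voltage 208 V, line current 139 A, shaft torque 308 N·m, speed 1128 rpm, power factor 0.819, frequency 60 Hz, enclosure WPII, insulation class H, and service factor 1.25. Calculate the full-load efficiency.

ω = 2π × 1128/60 = 118.1 rad/s; P_out = τω = 308 × 118.1 = 36375 W
P_in = √3·V_L·I_L·cosφ = 1.732 × 208 × 139 × 0.819 = 41012 W
η = P_out / P_in = 36375 / 41012 = 0.887 = 88.7%

88.7 %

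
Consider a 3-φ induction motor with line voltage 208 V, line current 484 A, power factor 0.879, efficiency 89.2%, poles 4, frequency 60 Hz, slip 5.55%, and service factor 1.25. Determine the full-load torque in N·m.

P_in = √3·V·I·cosφ = 1.732 × 208 × 484 × 0.879 = 153266 W
P_out = η·P_in = 0.892 × 153266 = 136713 W
n_s = 120×60/4 = 1800 rpm; n = 1800×(1−0.0555) = 1700 rpm
ω = 2π×1700/60 = 178 rad/s
τ = P_out/ω = 136713/178 = 768 N·m

768 N·m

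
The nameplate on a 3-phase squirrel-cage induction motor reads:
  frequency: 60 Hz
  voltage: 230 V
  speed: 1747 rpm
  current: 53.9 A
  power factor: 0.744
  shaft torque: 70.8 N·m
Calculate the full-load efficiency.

81.1 %

ω = 2π × 1747/60 = 182.9 rad/s; P_out = τω = 70.8 × 182.9 = 12949 W
P_in = √3·V_L·I_L·cosφ = 1.732 × 230 × 53.9 × 0.744 = 15975 W
η = P_out / P_in = 12949 / 15975 = 0.811 = 81.1%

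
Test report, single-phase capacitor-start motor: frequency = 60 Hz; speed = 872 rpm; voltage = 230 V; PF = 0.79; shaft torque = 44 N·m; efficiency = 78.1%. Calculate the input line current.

28.3 A

ω = 2π×872/60 = 91.32 rad/s; P_out = τω = 44 × 91.32 = 4018 W
P_in = P_out / η = 4018 / 0.781 = 5145 W
I = P_in / (V·cosφ) = 5145 / (230 × 0.79) = 28.3 A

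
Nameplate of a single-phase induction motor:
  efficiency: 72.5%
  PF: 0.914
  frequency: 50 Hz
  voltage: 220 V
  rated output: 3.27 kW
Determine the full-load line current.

P_out = 3.27 kW = 3270 W
P_in = P_out / η = 3270 / 0.725 = 4510 W
I = P_in / (V·cosφ) = 4510 / (220 × 0.914) = 22.4 A

22.4 A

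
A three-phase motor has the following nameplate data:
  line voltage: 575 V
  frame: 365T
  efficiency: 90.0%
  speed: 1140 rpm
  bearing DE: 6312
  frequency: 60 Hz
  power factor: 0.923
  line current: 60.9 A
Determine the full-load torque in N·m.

422 N·m

P_in = √3·V·I·cosφ = 1.732 × 575 × 60.9 × 0.923 = 55980 W
P_out = η·P_in = 0.9 × 55980 = 50382 W
n = 1140 rpm
ω = 2π×1140/60 = 119.4 rad/s
τ = P_out/ω = 50382/119.4 = 422 N·m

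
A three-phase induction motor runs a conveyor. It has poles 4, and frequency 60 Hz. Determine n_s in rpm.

n_s = 120f/p = 120×60/4 = 1800 rpm

1800 rpm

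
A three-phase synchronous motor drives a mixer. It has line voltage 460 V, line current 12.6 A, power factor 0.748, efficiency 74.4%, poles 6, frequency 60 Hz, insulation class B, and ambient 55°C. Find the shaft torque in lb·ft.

32.8 lb·ft

P_in = √3·V·I·cosφ = 1.732 × 460 × 12.6 × 0.748 = 7509 W
P_out = η·P_in = 0.744 × 7509 = 5587 W
n = n_s = 120×60/6 = 1200 rpm (synchronous)
ω = 2π×1200/60 = 125.7 rad/s
τ = P_out/ω = 5587/125.7 = 44.45 N·m
In lb·ft: 44.45/1.356 = 32.8 lb·ft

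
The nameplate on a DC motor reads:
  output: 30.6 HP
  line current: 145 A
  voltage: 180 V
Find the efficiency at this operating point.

87.5 %

P_out = 30.6 × 746 = 22828 W
P_in = V·I = 180 × 145 = 26100 W
η = P_out / P_in = 22828 / 26100 = 0.875 = 87.5%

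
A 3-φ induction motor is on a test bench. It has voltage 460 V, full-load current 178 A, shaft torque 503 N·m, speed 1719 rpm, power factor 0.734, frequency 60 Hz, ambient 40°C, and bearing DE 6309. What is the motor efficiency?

ω = 2π × 1719/60 = 180 rad/s; P_out = τω = 503 × 180 = 90540 W
P_in = √3·V_L·I_L·cosφ = 1.732 × 460 × 178 × 0.734 = 104093 W
η = P_out / P_in = 90540 / 104093 = 0.870 = 87.0%

87.0 %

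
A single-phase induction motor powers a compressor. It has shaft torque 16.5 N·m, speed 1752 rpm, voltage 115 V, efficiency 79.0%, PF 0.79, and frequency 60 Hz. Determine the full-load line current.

42.2 A

ω = 2π×1752/60 = 183.5 rad/s; P_out = τω = 16.5 × 183.5 = 3028 W
P_in = P_out / η = 3028 / 0.790 = 3833 W
I = P_in / (V·cosφ) = 3833 / (115 × 0.79) = 42.2 A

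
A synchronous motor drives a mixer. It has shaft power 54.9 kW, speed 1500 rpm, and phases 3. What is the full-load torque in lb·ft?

ω = 2π × 1500/60 = 157.1 rad/s
τ = P/ω = 54900/157.1 = 349.5 N·m
In lb·ft: 349.5/1.356 = 258 lb·ft

258 lb·ft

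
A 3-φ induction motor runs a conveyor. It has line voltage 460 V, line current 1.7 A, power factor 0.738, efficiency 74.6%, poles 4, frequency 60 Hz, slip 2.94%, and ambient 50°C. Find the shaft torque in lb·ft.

P_in = √3·V·I·cosφ = 1.732 × 460 × 1.7 × 0.738 = 1000 W
P_out = η·P_in = 0.746 × 1000 = 746 W
n_s = 120×60/4 = 1800 rpm; n = 1800×(1−0.0294) = 1747 rpm
ω = 2π×1747/60 = 182.9 rad/s
τ = P_out/ω = 746/182.9 = 4.079 N·m
In lb·ft: 4.079/1.356 = 3.01 lb·ft

3.01 lb·ft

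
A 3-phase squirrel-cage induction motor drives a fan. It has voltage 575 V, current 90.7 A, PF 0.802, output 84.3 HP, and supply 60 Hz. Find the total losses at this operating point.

9560 W

P_in = √3·V·I·cosφ = 1.732×575×90.7×0.802 = 72443 W
P_out = 84.3×746 = 62888 W
Losses = P_in − P_out = 72443 − 62888 = 9555 W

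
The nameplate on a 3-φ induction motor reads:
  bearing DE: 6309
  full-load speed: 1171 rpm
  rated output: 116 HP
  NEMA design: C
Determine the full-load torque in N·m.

P_out = 116 × 746 = 86536 W
ω = 2π × 1171/60 = 122.6 rad/s
τ = P_out/ω = 86536/122.6 = 706 N·m

706 N·m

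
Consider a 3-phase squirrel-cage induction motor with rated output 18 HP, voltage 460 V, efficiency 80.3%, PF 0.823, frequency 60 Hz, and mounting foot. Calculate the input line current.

P_out = 18 × 746 = 13428 W
P_in = P_out / η = 13428 / 0.803 = 16722 W
I_L = P_in / (√3·V_L·cosφ) = 16722 / (1.732 × 460 × 0.823) = 25.5 A

25.5 A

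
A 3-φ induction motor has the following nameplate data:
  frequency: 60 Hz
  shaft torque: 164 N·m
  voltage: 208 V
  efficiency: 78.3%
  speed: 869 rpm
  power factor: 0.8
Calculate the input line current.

66.1 A

ω = 2π×869/60 = 91 rad/s; P_out = τω = 164 × 91 = 14924 W
P_in = P_out / η = 14924 / 0.783 = 19060 W
I_L = P_in / (√3·V_L·cosφ) = 19060 / (1.732 × 208 × 0.8) = 66.1 A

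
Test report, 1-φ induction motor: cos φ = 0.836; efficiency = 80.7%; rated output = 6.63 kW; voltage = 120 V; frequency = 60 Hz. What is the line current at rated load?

P_out = 6.63 kW = 6630 W
P_in = P_out / η = 6630 / 0.807 = 8216 W
I = P_in / (V·cosφ) = 8216 / (120 × 0.836) = 81.9 A

81.9 A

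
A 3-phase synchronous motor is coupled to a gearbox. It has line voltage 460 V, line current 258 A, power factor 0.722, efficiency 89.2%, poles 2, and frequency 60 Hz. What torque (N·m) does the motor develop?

351 N·m

P_in = √3·V·I·cosφ = 1.732 × 460 × 258 × 0.722 = 148410 W
P_out = η·P_in = 0.892 × 148410 = 132382 W
n = n_s = 120×60/2 = 3600 rpm (synchronous)
ω = 2π×3600/60 = 377 rad/s
τ = P_out/ω = 132382/377 = 351 N·m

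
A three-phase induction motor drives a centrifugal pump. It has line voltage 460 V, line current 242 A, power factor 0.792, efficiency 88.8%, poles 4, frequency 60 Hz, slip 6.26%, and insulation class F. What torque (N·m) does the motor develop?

P_in = √3·V·I·cosφ = 1.732 × 460 × 242 × 0.792 = 152703 W
P_out = η·P_in = 0.888 × 152703 = 135600 W
n_s = 120×60/4 = 1800 rpm; n = 1800×(1−0.0626) = 1687 rpm
ω = 2π×1687/60 = 176.7 rad/s
τ = P_out/ω = 135600/176.7 = 767 N·m

767 N·m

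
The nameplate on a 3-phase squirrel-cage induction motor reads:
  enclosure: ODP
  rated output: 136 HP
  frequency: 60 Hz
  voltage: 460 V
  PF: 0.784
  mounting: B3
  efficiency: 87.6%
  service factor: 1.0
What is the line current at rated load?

185 A

P_out = 136 × 746 = 101456 W
P_in = P_out / η = 101456 / 0.876 = 115817 W
I_L = P_in / (√3·V_L·cosφ) = 115817 / (1.732 × 460 × 0.784) = 185 A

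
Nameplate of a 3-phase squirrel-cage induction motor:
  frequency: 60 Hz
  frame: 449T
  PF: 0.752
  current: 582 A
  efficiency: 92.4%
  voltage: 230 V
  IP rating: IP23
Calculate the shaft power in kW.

161 kW

P_in = √3·V·I·cosφ = 1.732 × 230 × 582 × 0.752 = 174348 W
P_out = η·P_in = 0.924 × 174348 = 161098 W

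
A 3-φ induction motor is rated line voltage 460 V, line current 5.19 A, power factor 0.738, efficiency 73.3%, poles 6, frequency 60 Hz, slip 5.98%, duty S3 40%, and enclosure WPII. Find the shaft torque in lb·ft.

14 lb·ft

P_in = √3·V·I·cosφ = 1.732 × 460 × 5.19 × 0.738 = 3052 W
P_out = η·P_in = 0.733 × 3052 = 2237 W
n_s = 120×60/6 = 1200 rpm; n = 1200×(1−0.0598) = 1128 rpm
ω = 2π×1128/60 = 118.1 rad/s
τ = P_out/ω = 2237/118.1 = 18.94 N·m
In lb·ft: 18.94/1.356 = 14 lb·ft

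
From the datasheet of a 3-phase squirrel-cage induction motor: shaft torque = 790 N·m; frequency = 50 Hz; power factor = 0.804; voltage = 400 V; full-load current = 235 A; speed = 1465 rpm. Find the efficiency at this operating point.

92.6 %

ω = 2π × 1465/60 = 153.4 rad/s; P_out = τω = 790 × 153.4 = 121186 W
P_in = √3·V_L·I_L·cosφ = 1.732 × 400 × 235 × 0.804 = 130898 W
η = P_out / P_in = 121186 / 130898 = 0.926 = 92.6%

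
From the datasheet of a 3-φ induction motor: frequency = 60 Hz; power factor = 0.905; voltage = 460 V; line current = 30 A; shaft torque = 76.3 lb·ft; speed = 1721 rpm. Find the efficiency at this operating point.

τ = 76.3 lb·ft × 1.356 = 103.5 N·m
ω = 2π × 1721/60 = 180.2 rad/s; P_out = τω = 103.5 × 180.2 = 18651 W
P_in = √3·V_L·I_L·cosφ = 1.732 × 460 × 30 × 0.905 = 21631 W
η = P_out / P_in = 18651 / 21631 = 0.862 = 86.2%

86.2 %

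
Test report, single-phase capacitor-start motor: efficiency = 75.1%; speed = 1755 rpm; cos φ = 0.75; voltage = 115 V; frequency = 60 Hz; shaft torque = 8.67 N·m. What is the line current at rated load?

ω = 2π×1755/60 = 183.8 rad/s; P_out = τω = 8.67 × 183.8 = 1594 W
P_in = P_out / η = 1594 / 0.751 = 2123 W
I = P_in / (V·cosφ) = 2123 / (115 × 0.75) = 24.6 A

24.6 A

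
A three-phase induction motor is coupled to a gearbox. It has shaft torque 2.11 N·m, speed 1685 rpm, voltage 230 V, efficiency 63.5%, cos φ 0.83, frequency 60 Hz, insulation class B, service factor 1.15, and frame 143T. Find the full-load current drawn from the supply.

ω = 2π×1685/60 = 176.5 rad/s; P_out = τω = 2.11 × 176.5 = 372 W
P_in = P_out / η = 372 / 0.635 = 586 W
I_L = P_in / (√3·V_L·cosφ) = 586 / (1.732 × 230 × 0.83) = 1.77 A

1.77 A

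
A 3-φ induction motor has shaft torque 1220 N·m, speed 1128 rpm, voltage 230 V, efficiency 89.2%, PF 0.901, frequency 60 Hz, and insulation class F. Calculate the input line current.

ω = 2π×1128/60 = 118.1 rad/s; P_out = τω = 1220 × 118.1 = 144082 W
P_in = P_out / η = 144082 / 0.892 = 161527 W
I_L = P_in / (√3·V_L·cosφ) = 161527 / (1.732 × 230 × 0.901) = 450 A

450 A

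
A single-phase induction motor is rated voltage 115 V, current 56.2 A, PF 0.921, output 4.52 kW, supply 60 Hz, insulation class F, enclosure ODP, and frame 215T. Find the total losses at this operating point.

1430 W

P_in = V·I·cosφ = 115×56.2×0.921 = 5952 W
P_out = 4520 W
Losses = P_in − P_out = 5952 − 4520 = 1432 W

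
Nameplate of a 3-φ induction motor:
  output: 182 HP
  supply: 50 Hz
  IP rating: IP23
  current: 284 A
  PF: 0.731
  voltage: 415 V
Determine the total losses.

13.5 kW

P_in = √3·V·I·cosφ = 1.732×415×284×0.731 = 149222 W
P_out = 182×746 = 135772 W
Losses = P_in − P_out = 149222 − 135772 = 13450 W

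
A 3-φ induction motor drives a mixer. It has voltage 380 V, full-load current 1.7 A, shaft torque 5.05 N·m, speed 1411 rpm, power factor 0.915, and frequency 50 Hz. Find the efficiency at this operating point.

ω = 2π × 1411/60 = 147.8 rad/s; P_out = τω = 5.05 × 147.8 = 746 W
P_in = √3·V_L·I_L·cosφ = 1.732 × 380 × 1.7 × 0.915 = 1024 W
η = P_out / P_in = 746 / 1024 = 0.729 = 72.9%

72.9 %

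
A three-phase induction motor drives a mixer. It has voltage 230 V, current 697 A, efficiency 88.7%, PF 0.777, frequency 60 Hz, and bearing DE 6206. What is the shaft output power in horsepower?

P_in = √3·V·I·cosφ = 1.732 × 230 × 697 × 0.777 = 215739 W
P_out = η·P_in = 0.887 × 215739 = 191360 W
= 191360/746 = 257 HP

257 HP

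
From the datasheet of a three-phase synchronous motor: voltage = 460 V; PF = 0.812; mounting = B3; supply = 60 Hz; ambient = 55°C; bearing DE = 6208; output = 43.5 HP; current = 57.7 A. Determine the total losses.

P_in = √3·V·I·cosφ = 1.732×460×57.7×0.812 = 37328 W
P_out = 43.5×746 = 32451 W
Losses = P_in − P_out = 37328 − 32451 = 4877 W

4.88 kW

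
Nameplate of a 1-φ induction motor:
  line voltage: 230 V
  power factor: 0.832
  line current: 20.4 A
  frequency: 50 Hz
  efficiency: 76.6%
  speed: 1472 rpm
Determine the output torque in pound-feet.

14.3 lb·ft

P_in = V·I·cosφ = 230 × 20.4 × 0.832 = 3904 W
P_out = η·P_in = 0.766 × 3904 = 2990 W
n = 1472 rpm
ω = 2π×1472/60 = 154.1 rad/s
τ = P_out/ω = 2990/154.1 = 19.4 N·m
In lb·ft: 19.4/1.356 = 14.3 lb·ft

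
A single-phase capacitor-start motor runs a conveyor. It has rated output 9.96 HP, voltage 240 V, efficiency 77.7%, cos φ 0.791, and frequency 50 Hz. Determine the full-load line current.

50.4 A

P_out = 9.96 × 746 = 7430 W
P_in = P_out / η = 7430 / 0.777 = 9562 W
I = P_in / (V·cosφ) = 9562 / (240 × 0.791) = 50.4 A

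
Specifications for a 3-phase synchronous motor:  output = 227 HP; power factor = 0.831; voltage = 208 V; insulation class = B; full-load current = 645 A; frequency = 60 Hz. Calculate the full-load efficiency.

P_out = 227 × 746 = 169342 W
P_in = √3·V_L·I_L·cosφ = 1.732 × 208 × 645 × 0.831 = 193095 W
η = P_out / P_in = 169342 / 193095 = 0.877 = 87.7%

87.7 %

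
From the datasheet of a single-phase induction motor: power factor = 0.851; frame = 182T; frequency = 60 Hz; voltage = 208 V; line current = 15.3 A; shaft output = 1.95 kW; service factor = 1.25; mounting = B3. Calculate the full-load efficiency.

P_out = 1.95 kW = 1950 W
P_in = V·I·cosφ = 208 × 15.3 × 0.851 = 2708 W
η = P_out / P_in = 1950 / 2708 = 0.720 = 72.0%

72.0 %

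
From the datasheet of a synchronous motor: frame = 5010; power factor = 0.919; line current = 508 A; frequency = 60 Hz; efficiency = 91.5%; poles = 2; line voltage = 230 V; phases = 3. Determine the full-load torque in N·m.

451 N·m

P_in = √3·V·I·cosφ = 1.732 × 230 × 508 × 0.919 = 185975 W
P_out = η·P_in = 0.915 × 185975 = 170167 W
n = n_s = 120×60/2 = 3600 rpm (synchronous)
ω = 2π×3600/60 = 377 rad/s
τ = P_out/ω = 170167/377 = 451 N·m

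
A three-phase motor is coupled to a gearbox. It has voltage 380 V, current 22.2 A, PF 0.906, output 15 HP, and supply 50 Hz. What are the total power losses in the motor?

P_in = √3·V·I·cosφ = 1.732×380×22.2×0.906 = 13238 W
P_out = 15×746 = 11190 W
Losses = P_in − P_out = 13238 − 11190 = 2048 W

2050 W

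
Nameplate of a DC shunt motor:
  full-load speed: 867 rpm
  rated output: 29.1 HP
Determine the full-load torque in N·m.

239 N·m

P_out = 29.1 × 746 = 21709 W
ω = 2π × 867/60 = 90.79 rad/s
τ = P_out/ω = 21709/90.79 = 239 N·m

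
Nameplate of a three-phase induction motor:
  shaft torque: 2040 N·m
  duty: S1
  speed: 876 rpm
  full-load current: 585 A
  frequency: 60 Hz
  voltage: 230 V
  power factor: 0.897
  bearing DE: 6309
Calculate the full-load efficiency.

89.5 %

ω = 2π × 876/60 = 91.73 rad/s; P_out = τω = 2040 × 91.73 = 187129 W
P_in = √3·V_L·I_L·cosφ = 1.732 × 230 × 585 × 0.897 = 209037 W
η = P_out / P_in = 187129 / 209037 = 0.895 = 89.5%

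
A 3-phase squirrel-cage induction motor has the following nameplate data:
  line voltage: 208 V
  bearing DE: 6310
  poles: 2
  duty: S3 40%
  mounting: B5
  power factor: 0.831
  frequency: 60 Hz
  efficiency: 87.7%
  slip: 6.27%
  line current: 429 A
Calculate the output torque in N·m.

P_in = √3·V·I·cosφ = 1.732 × 208 × 429 × 0.831 = 128431 W
P_out = η·P_in = 0.877 × 128431 = 112634 W
n_s = 120×60/2 = 3600 rpm; n = 3600×(1−0.0627) = 3374 rpm
ω = 2π×3374/60 = 353.3 rad/s
τ = P_out/ω = 112634/353.3 = 319 N·m

319 N·m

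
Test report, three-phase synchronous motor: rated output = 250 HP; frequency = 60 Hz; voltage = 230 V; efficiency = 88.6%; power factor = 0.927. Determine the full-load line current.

P_out = 250 × 746 = 186500 W
P_in = P_out / η = 186500 / 0.886 = 210497 W
I_L = P_in / (√3·V_L·cosφ) = 210497 / (1.732 × 230 × 0.927) = 570 A

570 A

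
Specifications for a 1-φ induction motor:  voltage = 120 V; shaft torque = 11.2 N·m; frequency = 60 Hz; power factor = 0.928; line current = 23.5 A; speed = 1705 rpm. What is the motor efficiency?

76.4 %

ω = 2π × 1705/60 = 178.5 rad/s; P_out = τω = 11.2 × 178.5 = 1999 W
P_in = V·I·cosφ = 120 × 23.5 × 0.928 = 2617 W
η = P_out / P_in = 1999 / 2617 = 0.764 = 76.4%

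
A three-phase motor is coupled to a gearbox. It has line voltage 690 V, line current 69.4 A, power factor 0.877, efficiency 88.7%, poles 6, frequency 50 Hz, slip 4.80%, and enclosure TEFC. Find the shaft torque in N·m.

P_in = √3·V·I·cosφ = 1.732 × 690 × 69.4 × 0.877 = 72737 W
P_out = η·P_in = 0.887 × 72737 = 64518 W
n_s = 120×50/6 = 1000 rpm; n = 1000×(1−0.048) = 952 rpm
ω = 2π×952/60 = 99.69 rad/s
τ = P_out/ω = 64518/99.69 = 647 N·m

647 N·m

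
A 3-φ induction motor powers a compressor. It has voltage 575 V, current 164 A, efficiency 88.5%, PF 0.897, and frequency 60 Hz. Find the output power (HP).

P_in = √3·V·I·cosφ = 1.732 × 575 × 164 × 0.897 = 146505 W
P_out = η·P_in = 0.885 × 146505 = 129657 W
= 129657/746 = 174 HP

174 HP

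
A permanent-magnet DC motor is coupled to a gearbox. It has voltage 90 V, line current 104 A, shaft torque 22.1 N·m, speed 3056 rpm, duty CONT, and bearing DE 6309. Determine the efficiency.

75.6 %

ω = 2π × 3056/60 = 320 rad/s; P_out = τω = 22.1 × 320 = 7072 W
P_in = V·I = 90 × 104 = 9360 W
η = P_out / P_in = 7072 / 9360 = 0.756 = 75.6%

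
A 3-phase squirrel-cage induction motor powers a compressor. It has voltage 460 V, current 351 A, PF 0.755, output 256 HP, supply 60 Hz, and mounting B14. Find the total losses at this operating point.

20200 W

P_in = √3·V·I·cosφ = 1.732×460×351×0.755 = 211135 W
P_out = 256×746 = 190976 W
Losses = P_in − P_out = 211135 − 190976 = 20159 W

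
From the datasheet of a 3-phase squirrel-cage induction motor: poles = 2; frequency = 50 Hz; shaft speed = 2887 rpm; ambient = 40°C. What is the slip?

3.77 %

n_s = 120f/p = 120×50/2 = 3000 rpm
s = (n_s − n)/n_s = (3000 − 2887)/3000 = 0.0377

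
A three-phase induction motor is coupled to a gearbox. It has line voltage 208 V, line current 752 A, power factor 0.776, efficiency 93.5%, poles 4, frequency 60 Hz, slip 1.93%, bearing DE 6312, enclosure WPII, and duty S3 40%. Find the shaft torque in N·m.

1060 N·m

P_in = √3·V·I·cosφ = 1.732 × 208 × 752 × 0.776 = 210228 W
P_out = η·P_in = 0.935 × 210228 = 196563 W
n_s = 120×60/4 = 1800 rpm; n = 1800×(1−0.0193) = 1765 rpm
ω = 2π×1765/60 = 184.8 rad/s
τ = P_out/ω = 196563/184.8 = 1060 N·m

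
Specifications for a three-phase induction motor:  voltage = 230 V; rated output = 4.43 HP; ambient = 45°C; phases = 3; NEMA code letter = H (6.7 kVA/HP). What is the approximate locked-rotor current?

74.5 A

S_LR = 6.7 × 4.43 = 29.681 kVA
I_LR = S_LR/(√3·V_L) = 29681/(1.732×230) = 74.5 A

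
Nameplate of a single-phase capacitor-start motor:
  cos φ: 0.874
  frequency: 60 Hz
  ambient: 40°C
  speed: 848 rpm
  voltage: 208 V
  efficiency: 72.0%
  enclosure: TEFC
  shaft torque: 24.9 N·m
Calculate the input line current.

ω = 2π×848/60 = 88.8 rad/s; P_out = τω = 24.9 × 88.8 = 2211 W
P_in = P_out / η = 2211 / 0.720 = 3071 W
I = P_in / (V·cosφ) = 3071 / (208 × 0.874) = 16.9 A

16.9 A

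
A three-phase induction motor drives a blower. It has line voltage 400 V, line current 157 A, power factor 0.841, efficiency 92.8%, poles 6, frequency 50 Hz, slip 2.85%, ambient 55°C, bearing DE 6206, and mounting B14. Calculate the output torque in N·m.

P_in = √3·V·I·cosφ = 1.732 × 400 × 157 × 0.841 = 91475 W
P_out = η·P_in = 0.928 × 91475 = 84889 W
n_s = 120×50/6 = 1000 rpm; n = 1000×(1−0.0285) = 972 rpm
ω = 2π×972/60 = 101.8 rad/s
τ = P_out/ω = 84889/101.8 = 834 N·m

834 N·m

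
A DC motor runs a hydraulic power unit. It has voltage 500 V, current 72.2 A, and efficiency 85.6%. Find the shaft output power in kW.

P_in = V·I = 500 × 72.2 = 36100 W
P_out = η·P_in = 0.856 × 36100 = 30902 W

30.9 kW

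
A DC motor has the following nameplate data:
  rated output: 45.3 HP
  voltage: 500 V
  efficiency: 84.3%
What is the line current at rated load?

P_out = 45.3 × 746 = 33794 W
P_in = P_out / η = 33794 / 0.843 = 40088 W
I = P_in / V = 40088 / 500 = 80.2 A

80.2 A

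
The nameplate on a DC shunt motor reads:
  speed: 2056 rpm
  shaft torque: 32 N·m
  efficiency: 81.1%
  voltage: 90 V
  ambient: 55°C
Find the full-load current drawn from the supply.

94.4 A

ω = 2π×2056/60 = 215.3 rad/s; P_out = τω = 32 × 215.3 = 6890 W
P_in = P_out / η = 6890 / 0.811 = 8496 W
I = P_in / V = 8496 / 90 = 94.4 A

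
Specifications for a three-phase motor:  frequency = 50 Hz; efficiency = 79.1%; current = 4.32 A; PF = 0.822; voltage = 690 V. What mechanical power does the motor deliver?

3.36 kW

P_in = √3·V·I·cosφ = 1.732 × 690 × 4.32 × 0.822 = 4244 W
P_out = η·P_in = 0.791 × 4244 = 3357 W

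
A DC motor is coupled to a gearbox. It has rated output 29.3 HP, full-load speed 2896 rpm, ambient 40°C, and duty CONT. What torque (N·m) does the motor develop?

P_out = 29.3 × 746 = 21858 W
ω = 2π × 2896/60 = 303.3 rad/s
τ = P_out/ω = 21858/303.3 = 72.1 N·m

72.1 N·m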